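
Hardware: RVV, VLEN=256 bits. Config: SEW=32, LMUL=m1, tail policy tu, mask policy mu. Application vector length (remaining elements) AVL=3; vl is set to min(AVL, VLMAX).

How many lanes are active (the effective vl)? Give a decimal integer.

VLMAX = (256 × 1) / 32 = 8 lanes
vl = min(AVL, VLMAX) = min(3, 8) = 3

vl = 3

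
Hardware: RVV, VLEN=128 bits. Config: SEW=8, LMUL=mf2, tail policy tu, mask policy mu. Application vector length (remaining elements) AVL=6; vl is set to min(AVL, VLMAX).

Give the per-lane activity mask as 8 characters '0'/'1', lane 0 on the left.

predicate = 11111100

VLMAX = VLEN×LMUL/SEW = 128×1/2/8 = 8
AVL=6 ≤ VLMAX=8, so vl = 6
bits (lane 0 leftmost): 11111100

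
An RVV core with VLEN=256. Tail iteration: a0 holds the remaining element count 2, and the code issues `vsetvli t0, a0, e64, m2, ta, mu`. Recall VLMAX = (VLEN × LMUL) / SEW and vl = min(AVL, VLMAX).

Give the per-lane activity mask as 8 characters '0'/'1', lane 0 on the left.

predicate = 11000000

lanes per group: 256·2/64 = 8
vl = min(AVL, VLMAX) = min(2, 8) = 2
bits (lane 0 leftmost): 11000000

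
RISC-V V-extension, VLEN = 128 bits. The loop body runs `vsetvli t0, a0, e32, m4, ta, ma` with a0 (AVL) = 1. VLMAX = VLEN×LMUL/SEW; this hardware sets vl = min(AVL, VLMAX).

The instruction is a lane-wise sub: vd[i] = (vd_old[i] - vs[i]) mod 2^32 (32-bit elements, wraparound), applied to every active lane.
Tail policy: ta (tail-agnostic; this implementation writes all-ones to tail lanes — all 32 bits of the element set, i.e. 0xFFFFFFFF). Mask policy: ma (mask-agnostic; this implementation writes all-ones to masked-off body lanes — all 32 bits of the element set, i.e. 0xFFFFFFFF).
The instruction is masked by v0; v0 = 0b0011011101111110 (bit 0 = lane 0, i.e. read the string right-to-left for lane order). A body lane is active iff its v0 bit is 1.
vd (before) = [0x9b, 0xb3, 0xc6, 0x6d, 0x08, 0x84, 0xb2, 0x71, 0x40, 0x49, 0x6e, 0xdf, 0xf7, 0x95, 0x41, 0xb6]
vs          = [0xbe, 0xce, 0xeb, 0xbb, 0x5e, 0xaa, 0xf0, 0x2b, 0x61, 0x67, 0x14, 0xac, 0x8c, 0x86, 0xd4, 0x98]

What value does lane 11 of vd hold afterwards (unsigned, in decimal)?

VLMAX = (128 × 4) / 32 = 16 lanes
vl ← min(1, 16) = 1
  i=0: mask-off/ones → 4294967295
  i=1: tail/ones → 4294967295
  i=2: tail/ones → 4294967295
  i=3: tail/ones → 4294967295
  i=4: tail/ones → 4294967295
  i=5: tail/ones → 4294967295
  i=6: tail/ones → 4294967295
  i=7: tail/ones → 4294967295
  i=8: tail/ones → 4294967295
  i=9: tail/ones → 4294967295
  i=10: tail/ones → 4294967295
  i=11: tail/ones → 4294967295
  i=12: tail/ones → 4294967295
  i=13: tail/ones → 4294967295
  i=14: tail/ones → 4294967295
  i=15: tail/ones → 4294967295

vd[11] = 4294967295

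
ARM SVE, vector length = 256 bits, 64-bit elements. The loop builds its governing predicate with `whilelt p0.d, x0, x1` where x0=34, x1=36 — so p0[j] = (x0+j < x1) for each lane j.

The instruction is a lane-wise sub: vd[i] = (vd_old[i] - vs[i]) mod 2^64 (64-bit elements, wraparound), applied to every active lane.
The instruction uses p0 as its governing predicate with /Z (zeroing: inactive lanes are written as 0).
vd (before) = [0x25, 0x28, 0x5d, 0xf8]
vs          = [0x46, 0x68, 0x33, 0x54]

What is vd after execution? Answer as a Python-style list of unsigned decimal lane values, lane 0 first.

vd = [18446744073709551583, 18446744073709551552, 0, 0]

register lanes = 256/64 = 4
p0[j] = (34+j < 36); true for j=0..1 → 2 lanes set
  i=0: sub(0x25,0x46) → 18446744073709551583
  i=1: sub(0x28,0x68) → 18446744073709551552
  i=2: tail/zero → 0
  i=3: tail/zero → 0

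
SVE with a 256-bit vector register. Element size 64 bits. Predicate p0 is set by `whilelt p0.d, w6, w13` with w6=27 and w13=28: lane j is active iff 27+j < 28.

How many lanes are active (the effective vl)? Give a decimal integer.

lane count: 256 div 64 = 4
whilelt: lane j active iff 27+j < 28 → j < 1 → 1 active

vl = 1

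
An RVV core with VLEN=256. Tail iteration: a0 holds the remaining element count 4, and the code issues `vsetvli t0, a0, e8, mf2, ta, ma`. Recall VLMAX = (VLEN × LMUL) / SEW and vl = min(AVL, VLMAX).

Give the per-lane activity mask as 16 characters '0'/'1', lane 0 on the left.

predicate = 1111000000000000

lanes per group: 256·1/2/8 = 16
vl ← min(4, 16) = 4
bits (lane 0 leftmost): 1111000000000000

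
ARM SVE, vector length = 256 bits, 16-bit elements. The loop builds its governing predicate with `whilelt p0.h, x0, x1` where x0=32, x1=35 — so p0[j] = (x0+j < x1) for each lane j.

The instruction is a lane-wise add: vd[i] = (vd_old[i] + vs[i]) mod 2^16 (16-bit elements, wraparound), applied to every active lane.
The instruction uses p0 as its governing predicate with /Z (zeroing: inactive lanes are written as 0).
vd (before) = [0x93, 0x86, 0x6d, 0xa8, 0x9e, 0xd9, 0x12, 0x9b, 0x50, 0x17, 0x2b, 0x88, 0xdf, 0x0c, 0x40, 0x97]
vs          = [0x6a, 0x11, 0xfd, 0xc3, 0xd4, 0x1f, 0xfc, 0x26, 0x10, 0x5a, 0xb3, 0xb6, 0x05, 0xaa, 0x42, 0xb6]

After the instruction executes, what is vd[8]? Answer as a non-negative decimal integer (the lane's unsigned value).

vd[8] = 0

256-bit reg / 16-bit elem → 16 lanes
active while 32+j < 35, i.e. j ∈ [0,3) capped at 16 ⇒ 3
vd[0] add(0x93,0x6a) -> 0xfd
vd[1] add(0x86,0x11) -> 0x97
vd[2] add(0x6d,0xfd) -> 0x16a
vd[3] tail/zero -> 0x00
vd[4] tail/zero -> 0x00
vd[5] tail/zero -> 0x00
vd[6] tail/zero -> 0x00
vd[7] tail/zero -> 0x00
vd[8] tail/zero -> 0x00
vd[9] tail/zero -> 0x00
vd[10] tail/zero -> 0x00
vd[11] tail/zero -> 0x00
vd[12] tail/zero -> 0x00
vd[13] tail/zero -> 0x00
vd[14] tail/zero -> 0x00
vd[15] tail/zero -> 0x00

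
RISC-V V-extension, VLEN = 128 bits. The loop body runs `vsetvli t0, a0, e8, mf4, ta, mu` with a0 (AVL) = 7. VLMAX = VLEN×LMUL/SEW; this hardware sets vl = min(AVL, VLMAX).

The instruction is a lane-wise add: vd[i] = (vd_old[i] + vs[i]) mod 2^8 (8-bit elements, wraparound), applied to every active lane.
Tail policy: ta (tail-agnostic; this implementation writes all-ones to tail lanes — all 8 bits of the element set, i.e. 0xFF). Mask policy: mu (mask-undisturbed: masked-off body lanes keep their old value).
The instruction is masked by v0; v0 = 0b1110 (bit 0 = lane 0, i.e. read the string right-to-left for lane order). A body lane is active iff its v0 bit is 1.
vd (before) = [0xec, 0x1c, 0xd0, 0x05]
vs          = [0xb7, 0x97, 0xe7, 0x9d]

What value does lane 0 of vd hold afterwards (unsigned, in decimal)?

vd[0] = 236

VLMAX = (128 × 1/4) / 8 = 4 lanes
vl ← min(7, 4) = 4
vd[0] mask-off/keep -> 0xec
vd[1] add(0x1c,0x97) -> 0xb3
vd[2] add(0xd0,0xe7) -> 0xb7
vd[3] add(0x05,0x9d) -> 0xa2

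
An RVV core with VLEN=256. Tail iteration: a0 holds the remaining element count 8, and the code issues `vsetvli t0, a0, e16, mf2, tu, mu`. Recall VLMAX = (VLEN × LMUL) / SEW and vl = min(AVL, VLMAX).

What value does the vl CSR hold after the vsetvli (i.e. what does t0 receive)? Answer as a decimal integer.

vl = 8

VLMAX = VLEN×LMUL/SEW = 256×1/2/16 = 8
vl ← min(8, 8) = 8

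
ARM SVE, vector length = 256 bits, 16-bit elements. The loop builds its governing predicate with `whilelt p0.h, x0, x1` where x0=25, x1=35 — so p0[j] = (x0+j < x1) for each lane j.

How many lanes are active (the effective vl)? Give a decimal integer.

register lanes = 256/16 = 16
whilelt: lane j active iff 25+j < 35 → j < 10 → 10 active

vl = 10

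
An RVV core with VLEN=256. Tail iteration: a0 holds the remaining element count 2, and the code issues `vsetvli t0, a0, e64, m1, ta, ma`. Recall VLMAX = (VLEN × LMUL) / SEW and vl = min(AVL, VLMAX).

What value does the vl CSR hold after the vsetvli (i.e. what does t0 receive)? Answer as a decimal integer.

VLMAX = VLEN×LMUL/SEW = 256×1/64 = 4
AVL=2 ≤ VLMAX=4, so vl = 2

vl = 2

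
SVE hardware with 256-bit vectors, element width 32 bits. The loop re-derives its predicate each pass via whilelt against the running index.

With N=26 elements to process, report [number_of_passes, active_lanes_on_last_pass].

lane count: 256 div 32 = 8
26 elements at 8/iter → 4 passes, remainder 2 on the last

[iterations, last_vl] = [4, 2]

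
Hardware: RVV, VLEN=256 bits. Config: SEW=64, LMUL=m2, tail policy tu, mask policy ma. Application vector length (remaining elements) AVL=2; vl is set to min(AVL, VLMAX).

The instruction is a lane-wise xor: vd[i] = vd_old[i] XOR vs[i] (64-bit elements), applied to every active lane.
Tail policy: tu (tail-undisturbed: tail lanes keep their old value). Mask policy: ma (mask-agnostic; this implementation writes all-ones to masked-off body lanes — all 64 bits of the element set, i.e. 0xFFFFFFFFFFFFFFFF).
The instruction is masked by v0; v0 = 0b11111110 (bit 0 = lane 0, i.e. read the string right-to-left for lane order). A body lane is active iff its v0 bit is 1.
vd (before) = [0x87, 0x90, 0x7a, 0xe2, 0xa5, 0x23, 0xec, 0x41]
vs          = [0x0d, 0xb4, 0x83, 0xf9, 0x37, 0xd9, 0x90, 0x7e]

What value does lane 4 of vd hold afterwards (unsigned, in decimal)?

lanes per group: 256·2/64 = 8
vl ← min(2, 8) = 2
vd[0] mask-off/ones -> 0xffffffffffffffff
vd[1] xor(0x90,0xb4) -> 0x24
vd[2] tail/keep -> 0x7a
vd[3] tail/keep -> 0xe2
vd[4] tail/keep -> 0xa5
vd[5] tail/keep -> 0x23
vd[6] tail/keep -> 0xec
vd[7] tail/keep -> 0x41

vd[4] = 165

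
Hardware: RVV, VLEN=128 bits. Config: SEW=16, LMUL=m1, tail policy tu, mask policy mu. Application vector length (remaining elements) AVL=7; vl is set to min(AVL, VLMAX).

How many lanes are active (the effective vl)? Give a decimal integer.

VLMAX = (128 × 1) / 16 = 8 lanes
vl ← min(7, 8) = 7

vl = 7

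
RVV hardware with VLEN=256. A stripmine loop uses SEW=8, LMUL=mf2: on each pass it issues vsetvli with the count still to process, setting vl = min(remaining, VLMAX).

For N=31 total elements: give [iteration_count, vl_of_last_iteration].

[iterations, last_vl] = [2, 15]

VLMAX = (256 × 1/2) / 8 = 16 lanes
N=31: ⌈31/16⌉ = 2 iters; last vl = 31 − 1×16 = 15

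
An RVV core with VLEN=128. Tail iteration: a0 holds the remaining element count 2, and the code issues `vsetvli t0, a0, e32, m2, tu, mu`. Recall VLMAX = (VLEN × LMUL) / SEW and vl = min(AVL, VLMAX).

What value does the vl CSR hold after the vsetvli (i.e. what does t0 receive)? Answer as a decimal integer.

VLMAX = (128 × 2) / 32 = 8 lanes
vl ← min(2, 8) = 2

vl = 2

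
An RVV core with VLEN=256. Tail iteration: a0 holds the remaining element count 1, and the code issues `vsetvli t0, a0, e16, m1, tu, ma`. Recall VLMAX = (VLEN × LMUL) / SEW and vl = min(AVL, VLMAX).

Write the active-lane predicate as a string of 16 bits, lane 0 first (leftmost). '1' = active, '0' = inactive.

VLMAX = (256 × 1) / 16 = 16 lanes
vl = min(AVL, VLMAX) = min(1, 16) = 1
bits (lane 0 leftmost): 1000000000000000

predicate = 1000000000000000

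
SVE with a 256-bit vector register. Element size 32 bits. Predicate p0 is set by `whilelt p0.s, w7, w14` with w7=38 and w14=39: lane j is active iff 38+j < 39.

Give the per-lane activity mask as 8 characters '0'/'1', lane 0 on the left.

predicate = 10000000

lane count: 256 div 32 = 8
active while 38+j < 39, i.e. j ∈ [0,1) capped at 8 ⇒ 1
bits (lane 0 leftmost): 10000000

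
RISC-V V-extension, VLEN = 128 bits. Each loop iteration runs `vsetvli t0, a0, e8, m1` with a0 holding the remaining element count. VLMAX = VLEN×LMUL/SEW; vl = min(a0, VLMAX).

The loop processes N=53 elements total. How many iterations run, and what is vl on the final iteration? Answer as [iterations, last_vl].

[iterations, last_vl] = [4, 5]

VLMAX = (128 × 1) / 8 = 16 lanes
53 elements at 16/iter → 4 passes, remainder 5 on the last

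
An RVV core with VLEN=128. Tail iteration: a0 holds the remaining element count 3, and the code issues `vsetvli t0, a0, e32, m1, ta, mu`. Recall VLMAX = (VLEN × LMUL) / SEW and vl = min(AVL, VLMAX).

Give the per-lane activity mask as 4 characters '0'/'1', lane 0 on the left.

VLMAX = VLEN×LMUL/SEW = 128×1/32 = 4
vl = min(AVL, VLMAX) = min(3, 4) = 3
bits (lane 0 leftmost): 1110

predicate = 1110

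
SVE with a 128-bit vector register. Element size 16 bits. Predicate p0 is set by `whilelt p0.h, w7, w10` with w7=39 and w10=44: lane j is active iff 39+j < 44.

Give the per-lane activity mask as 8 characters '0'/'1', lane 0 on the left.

register lanes = 128/16 = 8
whilelt: lane j active iff 39+j < 44 → j < 5 → 5 active
bits (lane 0 leftmost): 11111000

predicate = 11111000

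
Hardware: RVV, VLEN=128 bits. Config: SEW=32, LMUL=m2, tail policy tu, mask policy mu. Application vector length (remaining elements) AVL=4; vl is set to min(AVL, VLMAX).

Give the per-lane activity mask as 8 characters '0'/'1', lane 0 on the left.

VLMAX = (128 × 2) / 32 = 8 lanes
vl = min(AVL, VLMAX) = min(4, 8) = 4
bits (lane 0 leftmost): 11110000

predicate = 11110000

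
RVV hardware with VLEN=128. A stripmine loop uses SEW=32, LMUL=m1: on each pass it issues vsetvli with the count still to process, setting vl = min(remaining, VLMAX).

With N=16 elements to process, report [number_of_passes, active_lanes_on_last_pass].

[iterations, last_vl] = [4, 4]

VLMAX = (128 × 1) / 32 = 4 lanes
iterations = ceil(16/4) = 4; final-pass vl = 4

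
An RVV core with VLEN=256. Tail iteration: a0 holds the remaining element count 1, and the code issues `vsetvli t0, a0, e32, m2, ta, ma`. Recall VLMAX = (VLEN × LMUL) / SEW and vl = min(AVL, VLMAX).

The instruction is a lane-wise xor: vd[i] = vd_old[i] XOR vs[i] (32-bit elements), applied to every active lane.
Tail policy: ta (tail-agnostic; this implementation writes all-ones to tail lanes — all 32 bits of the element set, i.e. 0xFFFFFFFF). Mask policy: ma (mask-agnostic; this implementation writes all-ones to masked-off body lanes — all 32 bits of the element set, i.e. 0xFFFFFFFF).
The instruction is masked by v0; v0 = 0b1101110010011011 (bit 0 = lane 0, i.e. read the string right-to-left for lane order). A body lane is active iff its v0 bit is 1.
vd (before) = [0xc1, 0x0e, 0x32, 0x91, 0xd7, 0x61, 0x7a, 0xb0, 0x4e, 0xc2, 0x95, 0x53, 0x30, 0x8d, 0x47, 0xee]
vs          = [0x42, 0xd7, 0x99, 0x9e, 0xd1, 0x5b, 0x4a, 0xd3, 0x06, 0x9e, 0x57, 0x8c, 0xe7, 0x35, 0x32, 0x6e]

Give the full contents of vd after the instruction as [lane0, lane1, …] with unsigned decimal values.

vd = [131, 4294967295, 4294967295, 4294967295, 4294967295, 4294967295, 4294967295, 4294967295, 4294967295, 4294967295, 4294967295, 4294967295, 4294967295, 4294967295, 4294967295, 4294967295]

VLMAX = VLEN×LMUL/SEW = 256×2/32 = 16
vl ← min(1, 16) = 1
  i=0: xor(0xc1,0x42) → 131
  i=1: tail/ones → 4294967295
  i=2: tail/ones → 4294967295
  i=3: tail/ones → 4294967295
  i=4: tail/ones → 4294967295
  i=5: tail/ones → 4294967295
  i=6: tail/ones → 4294967295
  i=7: tail/ones → 4294967295
  i=8: tail/ones → 4294967295
  i=9: tail/ones → 4294967295
  i=10: tail/ones → 4294967295
  i=11: tail/ones → 4294967295
  i=12: tail/ones → 4294967295
  i=13: tail/ones → 4294967295
  i=14: tail/ones → 4294967295
  i=15: tail/ones → 4294967295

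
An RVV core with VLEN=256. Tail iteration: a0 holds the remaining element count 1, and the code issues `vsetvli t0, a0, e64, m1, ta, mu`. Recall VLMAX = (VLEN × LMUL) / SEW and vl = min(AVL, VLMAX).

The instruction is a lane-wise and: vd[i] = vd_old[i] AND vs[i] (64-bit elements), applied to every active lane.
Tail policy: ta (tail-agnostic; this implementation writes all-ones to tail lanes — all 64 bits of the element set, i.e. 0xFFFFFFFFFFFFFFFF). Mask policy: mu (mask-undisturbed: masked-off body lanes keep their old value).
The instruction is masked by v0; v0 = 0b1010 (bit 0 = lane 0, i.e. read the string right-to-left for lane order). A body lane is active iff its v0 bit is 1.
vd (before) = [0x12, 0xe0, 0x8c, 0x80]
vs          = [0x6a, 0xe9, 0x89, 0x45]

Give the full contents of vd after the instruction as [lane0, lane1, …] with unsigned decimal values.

vd = [18, 18446744073709551615, 18446744073709551615, 18446744073709551615]

VLMAX = (256 × 1) / 64 = 4 lanes
AVL=1 ≤ VLMAX=4, so vl = 1
  i=0: mask-off/keep → 18
  i=1: tail/ones → 18446744073709551615
  i=2: tail/ones → 18446744073709551615
  i=3: tail/ones → 18446744073709551615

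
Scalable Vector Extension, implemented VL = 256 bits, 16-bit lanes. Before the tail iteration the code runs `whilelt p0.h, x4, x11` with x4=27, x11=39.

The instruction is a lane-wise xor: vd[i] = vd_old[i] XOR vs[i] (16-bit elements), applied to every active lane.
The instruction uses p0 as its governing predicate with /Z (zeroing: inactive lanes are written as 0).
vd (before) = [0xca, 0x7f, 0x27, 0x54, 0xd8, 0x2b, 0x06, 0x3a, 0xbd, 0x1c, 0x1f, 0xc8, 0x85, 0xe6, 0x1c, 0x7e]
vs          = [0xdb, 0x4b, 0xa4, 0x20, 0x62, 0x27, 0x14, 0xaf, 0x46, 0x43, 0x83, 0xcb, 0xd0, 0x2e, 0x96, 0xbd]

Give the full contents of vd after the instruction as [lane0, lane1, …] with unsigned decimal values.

register lanes = 256/16 = 16
whilelt: lane j active iff 27+j < 39 → j < 12 → 12 active
[0] xor(0xca,0xdb) = 0x11
[1] xor(0x7f,0x4b) = 0x34
[2] xor(0x27,0xa4) = 0x83
[3] xor(0x54,0x20) = 0x74
[4] xor(0xd8,0x62) = 0xba
[5] xor(0x2b,0x27) = 0x0c
[6] xor(0x06,0x14) = 0x12
[7] xor(0x3a,0xaf) = 0x95
[8] xor(0xbd,0x46) = 0xfb
[9] xor(0x1c,0x43) = 0x5f
[10] xor(0x1f,0x83) = 0x9c
[11] xor(0xc8,0xcb) = 0x03
[12] tail/zero = 0x00
[13] tail/zero = 0x00
[14] tail/zero = 0x00
[15] tail/zero = 0x00

vd = [17, 52, 131, 116, 186, 12, 18, 149, 251, 95, 156, 3, 0, 0, 0, 0]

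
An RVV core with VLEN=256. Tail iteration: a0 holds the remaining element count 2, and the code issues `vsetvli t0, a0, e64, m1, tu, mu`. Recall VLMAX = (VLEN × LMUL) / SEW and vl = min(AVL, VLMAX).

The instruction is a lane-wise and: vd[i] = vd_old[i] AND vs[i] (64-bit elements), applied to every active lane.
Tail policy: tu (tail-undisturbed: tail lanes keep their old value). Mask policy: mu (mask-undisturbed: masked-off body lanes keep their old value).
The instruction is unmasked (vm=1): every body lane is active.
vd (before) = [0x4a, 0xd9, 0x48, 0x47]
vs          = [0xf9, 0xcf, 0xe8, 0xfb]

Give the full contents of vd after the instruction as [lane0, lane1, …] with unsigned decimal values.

vd = [72, 201, 72, 71]

lanes per group: 256·1/64 = 4
vl ← min(2, 4) = 2
lane  0: and(0x4a,0xf9) ⇒ 0x48
lane  1: and(0xd9,0xcf) ⇒ 0xc9
lane  2: tail/keep ⇒ 0x48
lane  3: tail/keep ⇒ 0x47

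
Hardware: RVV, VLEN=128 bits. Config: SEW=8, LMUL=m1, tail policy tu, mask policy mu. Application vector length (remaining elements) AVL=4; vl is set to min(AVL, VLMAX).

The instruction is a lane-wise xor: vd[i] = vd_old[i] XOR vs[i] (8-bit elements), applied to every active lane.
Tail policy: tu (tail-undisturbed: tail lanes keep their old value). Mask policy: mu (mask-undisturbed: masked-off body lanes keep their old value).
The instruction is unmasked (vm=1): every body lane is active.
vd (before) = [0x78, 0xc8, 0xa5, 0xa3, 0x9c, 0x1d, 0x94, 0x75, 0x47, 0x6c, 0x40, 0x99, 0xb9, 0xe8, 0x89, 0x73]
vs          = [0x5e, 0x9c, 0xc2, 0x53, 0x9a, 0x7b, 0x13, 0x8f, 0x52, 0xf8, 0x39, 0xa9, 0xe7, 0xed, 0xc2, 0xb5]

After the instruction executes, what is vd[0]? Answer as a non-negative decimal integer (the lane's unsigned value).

vd[0] = 38

lanes per group: 128·1/8 = 16
AVL=4 ≤ VLMAX=16, so vl = 4
vd[0] xor(0x78,0x5e) -> 0x26
vd[1] xor(0xc8,0x9c) -> 0x54
vd[2] xor(0xa5,0xc2) -> 0x67
vd[3] xor(0xa3,0x53) -> 0xf0
vd[4] tail/keep -> 0x9c
vd[5] tail/keep -> 0x1d
vd[6] tail/keep -> 0x94
vd[7] tail/keep -> 0x75
vd[8] tail/keep -> 0x47
vd[9] tail/keep -> 0x6c
vd[10] tail/keep -> 0x40
vd[11] tail/keep -> 0x99
vd[12] tail/keep -> 0xb9
vd[13] tail/keep -> 0xe8
vd[14] tail/keep -> 0x89
vd[15] tail/keep -> 0x73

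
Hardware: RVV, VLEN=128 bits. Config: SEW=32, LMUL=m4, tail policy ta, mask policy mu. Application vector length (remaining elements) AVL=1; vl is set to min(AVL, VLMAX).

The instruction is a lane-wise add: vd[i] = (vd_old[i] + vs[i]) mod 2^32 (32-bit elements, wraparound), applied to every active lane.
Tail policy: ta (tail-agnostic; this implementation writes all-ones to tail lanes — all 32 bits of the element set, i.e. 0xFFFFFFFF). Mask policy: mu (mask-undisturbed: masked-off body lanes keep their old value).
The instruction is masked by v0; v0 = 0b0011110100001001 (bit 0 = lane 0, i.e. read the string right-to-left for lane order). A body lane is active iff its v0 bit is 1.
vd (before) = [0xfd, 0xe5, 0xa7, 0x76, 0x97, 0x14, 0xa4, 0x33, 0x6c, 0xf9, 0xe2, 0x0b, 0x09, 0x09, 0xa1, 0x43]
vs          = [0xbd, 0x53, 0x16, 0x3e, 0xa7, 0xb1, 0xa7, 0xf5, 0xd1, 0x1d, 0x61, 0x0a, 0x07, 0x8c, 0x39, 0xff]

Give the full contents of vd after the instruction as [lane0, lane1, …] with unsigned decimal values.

vd = [442, 4294967295, 4294967295, 4294967295, 4294967295, 4294967295, 4294967295, 4294967295, 4294967295, 4294967295, 4294967295, 4294967295, 4294967295, 4294967295, 4294967295, 4294967295]

VLMAX = VLEN×LMUL/SEW = 128×4/32 = 16
vl ← min(1, 16) = 1
  i=0: add(0xfd,0xbd) → 442
  i=1: tail/ones → 4294967295
  i=2: tail/ones → 4294967295
  i=3: tail/ones → 4294967295
  i=4: tail/ones → 4294967295
  i=5: tail/ones → 4294967295
  i=6: tail/ones → 4294967295
  i=7: tail/ones → 4294967295
  i=8: tail/ones → 4294967295
  i=9: tail/ones → 4294967295
  i=10: tail/ones → 4294967295
  i=11: tail/ones → 4294967295
  i=12: tail/ones → 4294967295
  i=13: tail/ones → 4294967295
  i=14: tail/ones → 4294967295
  i=15: tail/ones → 4294967295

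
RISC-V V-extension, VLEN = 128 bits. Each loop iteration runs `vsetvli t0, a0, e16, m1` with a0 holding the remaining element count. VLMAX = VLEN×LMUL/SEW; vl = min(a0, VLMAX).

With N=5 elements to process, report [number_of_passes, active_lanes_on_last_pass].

VLMAX = (128 × 1) / 16 = 8 lanes
iterations = ceil(5/8) = 1; final-pass vl = 5

[iterations, last_vl] = [1, 5]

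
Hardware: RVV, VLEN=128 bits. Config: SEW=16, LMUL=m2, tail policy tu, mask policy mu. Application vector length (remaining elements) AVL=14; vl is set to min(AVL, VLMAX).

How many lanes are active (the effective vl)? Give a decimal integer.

vl = 14

lanes per group: 128·2/16 = 16
vl ← min(14, 16) = 14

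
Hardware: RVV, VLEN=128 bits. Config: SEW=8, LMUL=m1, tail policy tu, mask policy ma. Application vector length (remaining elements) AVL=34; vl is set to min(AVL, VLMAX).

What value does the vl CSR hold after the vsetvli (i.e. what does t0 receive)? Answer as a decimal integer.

lanes per group: 128·1/8 = 16
vl ← min(34, 16) = 16

vl = 16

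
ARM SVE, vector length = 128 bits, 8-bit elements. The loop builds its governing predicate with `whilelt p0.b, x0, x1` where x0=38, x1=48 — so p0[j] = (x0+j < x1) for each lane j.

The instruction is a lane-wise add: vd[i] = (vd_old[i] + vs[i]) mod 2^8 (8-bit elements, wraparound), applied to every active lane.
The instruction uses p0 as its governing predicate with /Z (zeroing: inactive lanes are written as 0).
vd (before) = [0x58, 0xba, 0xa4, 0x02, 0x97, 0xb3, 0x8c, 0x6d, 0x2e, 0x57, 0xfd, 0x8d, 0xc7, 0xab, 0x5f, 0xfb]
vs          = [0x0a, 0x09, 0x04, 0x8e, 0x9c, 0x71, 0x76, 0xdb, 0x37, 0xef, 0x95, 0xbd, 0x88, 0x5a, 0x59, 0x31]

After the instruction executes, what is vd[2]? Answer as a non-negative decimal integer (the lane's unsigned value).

vd[2] = 168

register lanes = 128/8 = 16
whilelt: lane j active iff 38+j < 48 → j < 10 → 10 active
[0] add(0x58,0x0a) = 0x62
[1] add(0xba,0x09) = 0xc3
[2] add(0xa4,0x04) = 0xa8
[3] add(0x02,0x8e) = 0x90
[4] add(0x97,0x9c) = 0x33
[5] add(0xb3,0x71) = 0x24
[6] add(0x8c,0x76) = 0x02
[7] add(0x6d,0xdb) = 0x48
[8] add(0x2e,0x37) = 0x65
[9] add(0x57,0xef) = 0x46
[10] tail/zero = 0x00
[11] tail/zero = 0x00
[12] tail/zero = 0x00
[13] tail/zero = 0x00
[14] tail/zero = 0x00
[15] tail/zero = 0x00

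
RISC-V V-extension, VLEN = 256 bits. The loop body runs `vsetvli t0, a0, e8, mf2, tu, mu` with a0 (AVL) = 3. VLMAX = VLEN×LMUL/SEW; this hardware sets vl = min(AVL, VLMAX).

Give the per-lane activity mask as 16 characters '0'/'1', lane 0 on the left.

lanes per group: 256·1/2/8 = 16
AVL=3 ≤ VLMAX=16, so vl = 3
bits (lane 0 leftmost): 1110000000000000

predicate = 1110000000000000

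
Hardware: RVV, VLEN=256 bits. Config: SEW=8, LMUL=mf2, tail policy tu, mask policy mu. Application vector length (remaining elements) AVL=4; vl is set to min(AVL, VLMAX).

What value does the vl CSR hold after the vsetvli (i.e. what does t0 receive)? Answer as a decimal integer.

VLMAX = (256 × 1/2) / 8 = 16 lanes
AVL=4 ≤ VLMAX=16, so vl = 4

vl = 4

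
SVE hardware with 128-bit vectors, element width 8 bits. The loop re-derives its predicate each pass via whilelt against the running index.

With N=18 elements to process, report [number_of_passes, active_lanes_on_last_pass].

[iterations, last_vl] = [2, 2]

lane count: 128 div 8 = 16
18 elements at 16/iter → 2 passes, remainder 2 on the last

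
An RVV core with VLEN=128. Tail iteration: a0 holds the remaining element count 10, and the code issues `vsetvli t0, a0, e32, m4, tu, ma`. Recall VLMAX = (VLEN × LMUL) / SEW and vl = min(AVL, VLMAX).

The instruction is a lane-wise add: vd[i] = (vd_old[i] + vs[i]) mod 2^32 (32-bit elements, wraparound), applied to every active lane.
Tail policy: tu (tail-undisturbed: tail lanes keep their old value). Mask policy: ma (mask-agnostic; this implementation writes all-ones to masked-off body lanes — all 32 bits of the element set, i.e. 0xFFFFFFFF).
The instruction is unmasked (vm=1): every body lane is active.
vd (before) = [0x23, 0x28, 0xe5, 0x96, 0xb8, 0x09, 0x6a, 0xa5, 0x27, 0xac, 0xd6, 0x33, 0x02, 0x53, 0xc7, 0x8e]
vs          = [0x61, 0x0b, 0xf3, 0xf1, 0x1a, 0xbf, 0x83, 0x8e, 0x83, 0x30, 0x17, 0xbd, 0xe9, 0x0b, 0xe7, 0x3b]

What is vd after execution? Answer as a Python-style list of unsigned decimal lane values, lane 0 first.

vd = [132, 51, 472, 391, 210, 200, 237, 307, 170, 220, 214, 51, 2, 83, 199, 142]

VLMAX = (128 × 4) / 32 = 16 lanes
AVL=10 ≤ VLMAX=16, so vl = 10
[0] add(0x23,0x61) = 0x84
[1] add(0x28,0x0b) = 0x33
[2] add(0xe5,0xf3) = 0x1d8
[3] add(0x96,0xf1) = 0x187
[4] add(0xb8,0x1a) = 0xd2
[5] add(0x09,0xbf) = 0xc8
[6] add(0x6a,0x83) = 0xed
[7] add(0xa5,0x8e) = 0x133
[8] add(0x27,0x83) = 0xaa
[9] add(0xac,0x30) = 0xdc
[10] tail/keep = 0xd6
[11] tail/keep = 0x33
[12] tail/keep = 0x02
[13] tail/keep = 0x53
[14] tail/keep = 0xc7
[15] tail/keep = 0x8e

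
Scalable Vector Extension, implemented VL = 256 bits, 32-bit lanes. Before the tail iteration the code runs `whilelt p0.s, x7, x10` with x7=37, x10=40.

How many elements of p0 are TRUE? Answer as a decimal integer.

vl = 3

lane count: 256 div 32 = 8
whilelt: lane j active iff 37+j < 40 → j < 3 → 3 active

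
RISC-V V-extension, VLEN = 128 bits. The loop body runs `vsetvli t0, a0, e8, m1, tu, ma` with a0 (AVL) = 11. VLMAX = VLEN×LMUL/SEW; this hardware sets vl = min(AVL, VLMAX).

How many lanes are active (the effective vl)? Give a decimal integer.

VLMAX = VLEN×LMUL/SEW = 128×1/8 = 16
AVL=11 ≤ VLMAX=16, so vl = 11

vl = 11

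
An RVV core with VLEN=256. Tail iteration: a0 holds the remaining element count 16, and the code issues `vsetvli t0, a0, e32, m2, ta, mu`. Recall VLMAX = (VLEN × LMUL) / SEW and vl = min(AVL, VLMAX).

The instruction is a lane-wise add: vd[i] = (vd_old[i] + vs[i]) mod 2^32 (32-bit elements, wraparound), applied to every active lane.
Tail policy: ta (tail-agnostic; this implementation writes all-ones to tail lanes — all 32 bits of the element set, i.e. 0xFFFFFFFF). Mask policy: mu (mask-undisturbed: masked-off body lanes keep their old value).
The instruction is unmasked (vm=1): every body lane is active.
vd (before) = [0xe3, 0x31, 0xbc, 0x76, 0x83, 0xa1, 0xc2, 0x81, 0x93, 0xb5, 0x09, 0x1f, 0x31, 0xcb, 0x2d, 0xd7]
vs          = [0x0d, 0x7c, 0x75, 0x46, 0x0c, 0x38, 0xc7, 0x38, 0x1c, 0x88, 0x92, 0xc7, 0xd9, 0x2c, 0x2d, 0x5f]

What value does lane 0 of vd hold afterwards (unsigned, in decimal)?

VLMAX = VLEN×LMUL/SEW = 256×2/32 = 16
vl = min(AVL, VLMAX) = min(16, 16) = 16
lane  0: add(0xe3,0x0d) ⇒ 0xf0
lane  1: add(0x31,0x7c) ⇒ 0xad
lane  2: add(0xbc,0x75) ⇒ 0x131
lane  3: add(0x76,0x46) ⇒ 0xbc
lane  4: add(0x83,0x0c) ⇒ 0x8f
lane  5: add(0xa1,0x38) ⇒ 0xd9
lane  6: add(0xc2,0xc7) ⇒ 0x189
lane  7: add(0x81,0x38) ⇒ 0xb9
lane  8: add(0x93,0x1c) ⇒ 0xaf
lane  9: add(0xb5,0x88) ⇒ 0x13d
lane 10: add(0x09,0x92) ⇒ 0x9b
lane 11: add(0x1f,0xc7) ⇒ 0xe6
lane 12: add(0x31,0xd9) ⇒ 0x10a
lane 13: add(0xcb,0x2c) ⇒ 0xf7
lane 14: add(0x2d,0x2d) ⇒ 0x5a
lane 15: add(0xd7,0x5f) ⇒ 0x136

vd[0] = 240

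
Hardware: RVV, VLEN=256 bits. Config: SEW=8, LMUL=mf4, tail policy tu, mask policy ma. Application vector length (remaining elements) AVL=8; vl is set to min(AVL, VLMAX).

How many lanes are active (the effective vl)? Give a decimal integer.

vl = 8

VLMAX = (256 × 1/4) / 8 = 8 lanes
vl ← min(8, 8) = 8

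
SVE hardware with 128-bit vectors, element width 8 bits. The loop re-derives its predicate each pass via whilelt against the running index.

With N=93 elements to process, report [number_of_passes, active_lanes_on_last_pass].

[iterations, last_vl] = [6, 13]

lane count: 128 div 8 = 16
N=93: ⌈93/16⌉ = 6 iters; last vl = 93 − 5×16 = 13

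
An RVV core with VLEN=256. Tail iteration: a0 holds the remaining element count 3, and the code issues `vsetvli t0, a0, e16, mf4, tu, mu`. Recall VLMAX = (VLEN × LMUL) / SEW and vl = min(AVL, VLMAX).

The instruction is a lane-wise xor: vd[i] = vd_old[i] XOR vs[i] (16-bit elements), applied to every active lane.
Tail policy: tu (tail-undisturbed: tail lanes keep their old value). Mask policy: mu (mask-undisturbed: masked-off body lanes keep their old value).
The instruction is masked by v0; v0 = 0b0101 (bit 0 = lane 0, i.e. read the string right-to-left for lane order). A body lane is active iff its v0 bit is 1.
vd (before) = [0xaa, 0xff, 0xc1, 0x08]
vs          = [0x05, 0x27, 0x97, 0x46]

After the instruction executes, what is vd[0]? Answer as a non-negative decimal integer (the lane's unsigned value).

lanes per group: 256·1/4/16 = 4
vl = min(AVL, VLMAX) = min(3, 4) = 3
lane  0: xor(0xaa,0x05) ⇒ 0xaf
lane  1: mask-off/keep ⇒ 0xff
lane  2: xor(0xc1,0x97) ⇒ 0x56
lane  3: tail/keep ⇒ 0x08

vd[0] = 175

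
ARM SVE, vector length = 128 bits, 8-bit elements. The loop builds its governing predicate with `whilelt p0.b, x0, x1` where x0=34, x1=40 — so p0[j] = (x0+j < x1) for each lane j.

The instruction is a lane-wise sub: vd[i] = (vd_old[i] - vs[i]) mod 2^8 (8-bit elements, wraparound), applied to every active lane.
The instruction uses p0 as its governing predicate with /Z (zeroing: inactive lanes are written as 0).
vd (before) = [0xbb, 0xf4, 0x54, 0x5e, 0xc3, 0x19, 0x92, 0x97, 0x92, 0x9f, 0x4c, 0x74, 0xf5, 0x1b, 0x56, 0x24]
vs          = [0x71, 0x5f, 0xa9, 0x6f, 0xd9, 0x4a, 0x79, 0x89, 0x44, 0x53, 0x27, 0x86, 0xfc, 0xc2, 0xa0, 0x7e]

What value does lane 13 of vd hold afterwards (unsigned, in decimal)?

lane count: 128 div 8 = 16
whilelt: lane j active iff 34+j < 40 → j < 6 → 6 active
lane  0: sub(0xbb,0x71) ⇒ 0x4a
lane  1: sub(0xf4,0x5f) ⇒ 0x95
lane  2: sub(0x54,0xa9) ⇒ 0xab
lane  3: sub(0x5e,0x6f) ⇒ 0xef
lane  4: sub(0xc3,0xd9) ⇒ 0xea
lane  5: sub(0x19,0x4a) ⇒ 0xcf
lane  6: tail/zero ⇒ 0x00
lane  7: tail/zero ⇒ 0x00
lane  8: tail/zero ⇒ 0x00
lane  9: tail/zero ⇒ 0x00
lane 10: tail/zero ⇒ 0x00
lane 11: tail/zero ⇒ 0x00
lane 12: tail/zero ⇒ 0x00
lane 13: tail/zero ⇒ 0x00
lane 14: tail/zero ⇒ 0x00
lane 15: tail/zero ⇒ 0x00

vd[13] = 0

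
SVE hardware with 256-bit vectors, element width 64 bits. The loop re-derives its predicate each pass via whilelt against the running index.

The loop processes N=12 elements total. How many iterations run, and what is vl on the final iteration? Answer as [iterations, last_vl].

[iterations, last_vl] = [3, 4]

256-bit reg / 64-bit elem → 4 lanes
N=12: ⌈12/4⌉ = 3 iters; last vl = 12 − 2×4 = 4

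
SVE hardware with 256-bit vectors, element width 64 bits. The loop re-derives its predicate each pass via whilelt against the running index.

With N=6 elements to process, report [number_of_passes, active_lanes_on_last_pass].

register lanes = 256/64 = 4
N=6: ⌈6/4⌉ = 2 iters; last vl = 6 − 1×4 = 2

[iterations, last_vl] = [2, 2]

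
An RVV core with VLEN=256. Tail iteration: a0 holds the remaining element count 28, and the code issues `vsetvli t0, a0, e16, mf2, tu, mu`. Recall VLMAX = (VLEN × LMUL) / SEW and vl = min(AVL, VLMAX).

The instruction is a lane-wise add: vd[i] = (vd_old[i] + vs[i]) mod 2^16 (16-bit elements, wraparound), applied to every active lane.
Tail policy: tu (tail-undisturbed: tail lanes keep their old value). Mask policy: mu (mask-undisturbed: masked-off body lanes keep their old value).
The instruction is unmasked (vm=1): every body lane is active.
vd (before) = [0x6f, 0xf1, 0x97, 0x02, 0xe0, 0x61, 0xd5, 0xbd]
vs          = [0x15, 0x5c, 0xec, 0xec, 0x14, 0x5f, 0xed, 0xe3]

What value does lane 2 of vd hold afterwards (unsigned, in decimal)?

vd[2] = 387

VLMAX = (256 × 1/2) / 16 = 8 lanes
vl ← min(28, 8) = 8
  i=0: add(0x6f,0x15) → 132
  i=1: add(0xf1,0x5c) → 333
  i=2: add(0x97,0xec) → 387
  i=3: add(0x02,0xec) → 238
  i=4: add(0xe0,0x14) → 244
  i=5: add(0x61,0x5f) → 192
  i=6: add(0xd5,0xed) → 450
  i=7: add(0xbd,0xe3) → 416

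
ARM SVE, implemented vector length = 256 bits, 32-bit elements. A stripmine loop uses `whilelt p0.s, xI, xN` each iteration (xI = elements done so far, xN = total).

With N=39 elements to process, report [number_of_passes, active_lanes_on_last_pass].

lane count: 256 div 32 = 8
iterations = ceil(39/8) = 5; final-pass vl = 7

[iterations, last_vl] = [5, 7]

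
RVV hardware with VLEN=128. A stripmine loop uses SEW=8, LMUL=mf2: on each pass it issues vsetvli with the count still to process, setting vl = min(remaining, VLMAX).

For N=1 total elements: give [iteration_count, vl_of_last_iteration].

[iterations, last_vl] = [1, 1]

VLMAX = VLEN×LMUL/SEW = 128×1/2/8 = 8
1 elements at 8/iter → 1 passes, remainder 1 on the last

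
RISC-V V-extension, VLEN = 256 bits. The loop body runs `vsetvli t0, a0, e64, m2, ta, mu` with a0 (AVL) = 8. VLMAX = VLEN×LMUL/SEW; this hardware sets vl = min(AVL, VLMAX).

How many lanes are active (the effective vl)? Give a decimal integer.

vl = 8

VLMAX = VLEN×LMUL/SEW = 256×2/64 = 8
vl ← min(8, 8) = 8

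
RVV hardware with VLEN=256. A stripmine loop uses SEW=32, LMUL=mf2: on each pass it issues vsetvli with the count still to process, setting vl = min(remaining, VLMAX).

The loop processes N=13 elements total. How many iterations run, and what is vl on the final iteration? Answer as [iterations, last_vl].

[iterations, last_vl] = [4, 1]

VLMAX = (256 × 1/2) / 32 = 4 lanes
iterations = ceil(13/4) = 4; final-pass vl = 1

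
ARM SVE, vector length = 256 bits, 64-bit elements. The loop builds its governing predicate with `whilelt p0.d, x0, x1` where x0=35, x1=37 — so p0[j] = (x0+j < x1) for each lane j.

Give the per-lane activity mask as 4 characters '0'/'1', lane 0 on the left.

predicate = 1100

register lanes = 256/64 = 4
active while 35+j < 37, i.e. j ∈ [0,2) capped at 4 ⇒ 2
bits (lane 0 leftmost): 1100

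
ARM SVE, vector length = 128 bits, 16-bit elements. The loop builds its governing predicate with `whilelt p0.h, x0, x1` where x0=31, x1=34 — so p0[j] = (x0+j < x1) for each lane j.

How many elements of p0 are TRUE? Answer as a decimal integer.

lane count: 128 div 16 = 8
p0[j] = (31+j < 34); true for j=0..2 → 3 lanes set

vl = 3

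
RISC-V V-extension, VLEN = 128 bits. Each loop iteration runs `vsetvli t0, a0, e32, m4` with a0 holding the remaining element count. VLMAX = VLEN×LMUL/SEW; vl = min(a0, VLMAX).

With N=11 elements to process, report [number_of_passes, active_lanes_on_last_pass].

lanes per group: 128·4/32 = 16
11 elements at 16/iter → 1 passes, remainder 11 on the last

[iterations, last_vl] = [1, 11]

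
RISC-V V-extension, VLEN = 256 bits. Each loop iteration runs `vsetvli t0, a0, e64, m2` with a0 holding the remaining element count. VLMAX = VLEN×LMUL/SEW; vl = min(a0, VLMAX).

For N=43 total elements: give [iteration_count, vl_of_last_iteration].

VLMAX = (256 × 2) / 64 = 8 lanes
43 elements at 8/iter → 6 passes, remainder 3 on the last

[iterations, last_vl] = [6, 3]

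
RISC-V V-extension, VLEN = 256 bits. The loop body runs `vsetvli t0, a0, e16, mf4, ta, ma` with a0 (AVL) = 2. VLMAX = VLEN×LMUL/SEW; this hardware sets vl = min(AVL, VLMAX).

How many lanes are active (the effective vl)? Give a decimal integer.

vl = 2

VLMAX = (256 × 1/4) / 16 = 4 lanes
vl = min(AVL, VLMAX) = min(2, 4) = 2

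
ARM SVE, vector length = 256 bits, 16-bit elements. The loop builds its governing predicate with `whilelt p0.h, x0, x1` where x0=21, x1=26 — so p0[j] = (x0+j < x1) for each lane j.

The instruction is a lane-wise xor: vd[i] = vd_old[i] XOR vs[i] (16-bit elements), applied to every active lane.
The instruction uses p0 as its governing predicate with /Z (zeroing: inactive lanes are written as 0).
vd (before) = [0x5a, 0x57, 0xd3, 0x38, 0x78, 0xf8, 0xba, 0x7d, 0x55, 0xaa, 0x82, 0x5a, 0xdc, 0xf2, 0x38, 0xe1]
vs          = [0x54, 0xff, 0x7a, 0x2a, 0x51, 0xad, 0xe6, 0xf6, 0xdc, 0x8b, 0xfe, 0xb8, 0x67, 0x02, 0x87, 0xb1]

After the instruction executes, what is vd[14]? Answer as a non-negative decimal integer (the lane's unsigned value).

256-bit reg / 16-bit elem → 16 lanes
p0[j] = (21+j < 26); true for j=0..4 → 5 lanes set
vd[0] xor(0x5a,0x54) -> 0x0e
vd[1] xor(0x57,0xff) -> 0xa8
vd[2] xor(0xd3,0x7a) -> 0xa9
vd[3] xor(0x38,0x2a) -> 0x12
vd[4] xor(0x78,0x51) -> 0x29
vd[5] tail/zero -> 0x00
vd[6] tail/zero -> 0x00
vd[7] tail/zero -> 0x00
vd[8] tail/zero -> 0x00
vd[9] tail/zero -> 0x00
vd[10] tail/zero -> 0x00
vd[11] tail/zero -> 0x00
vd[12] tail/zero -> 0x00
vd[13] tail/zero -> 0x00
vd[14] tail/zero -> 0x00
vd[15] tail/zero -> 0x00

vd[14] = 0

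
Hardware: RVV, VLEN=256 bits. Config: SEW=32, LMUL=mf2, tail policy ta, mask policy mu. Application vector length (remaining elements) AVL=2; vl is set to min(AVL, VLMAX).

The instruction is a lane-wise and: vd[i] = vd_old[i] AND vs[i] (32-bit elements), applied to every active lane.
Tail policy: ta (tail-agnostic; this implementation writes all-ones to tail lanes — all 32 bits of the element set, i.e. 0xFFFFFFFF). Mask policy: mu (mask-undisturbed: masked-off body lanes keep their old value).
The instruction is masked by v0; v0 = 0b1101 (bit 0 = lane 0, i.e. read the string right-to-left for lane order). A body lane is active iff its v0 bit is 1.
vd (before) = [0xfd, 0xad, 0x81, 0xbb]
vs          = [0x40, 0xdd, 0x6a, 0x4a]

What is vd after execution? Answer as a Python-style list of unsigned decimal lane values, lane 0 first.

VLMAX = (256 × 1/2) / 32 = 4 lanes
AVL=2 ≤ VLMAX=4, so vl = 2
vd[0] and(0xfd,0x40) -> 0x40
vd[1] mask-off/keep -> 0xad
vd[2] tail/ones -> 0xffffffff
vd[3] tail/ones -> 0xffffffff

vd = [64, 173, 4294967295, 4294967295]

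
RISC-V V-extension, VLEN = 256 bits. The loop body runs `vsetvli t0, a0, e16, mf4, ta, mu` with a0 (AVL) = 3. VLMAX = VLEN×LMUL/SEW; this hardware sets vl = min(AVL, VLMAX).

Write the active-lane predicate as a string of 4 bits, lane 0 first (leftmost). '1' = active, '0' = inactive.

predicate = 1110

VLMAX = VLEN×LMUL/SEW = 256×1/4/16 = 4
vl = min(AVL, VLMAX) = min(3, 4) = 3
bits (lane 0 leftmost): 1110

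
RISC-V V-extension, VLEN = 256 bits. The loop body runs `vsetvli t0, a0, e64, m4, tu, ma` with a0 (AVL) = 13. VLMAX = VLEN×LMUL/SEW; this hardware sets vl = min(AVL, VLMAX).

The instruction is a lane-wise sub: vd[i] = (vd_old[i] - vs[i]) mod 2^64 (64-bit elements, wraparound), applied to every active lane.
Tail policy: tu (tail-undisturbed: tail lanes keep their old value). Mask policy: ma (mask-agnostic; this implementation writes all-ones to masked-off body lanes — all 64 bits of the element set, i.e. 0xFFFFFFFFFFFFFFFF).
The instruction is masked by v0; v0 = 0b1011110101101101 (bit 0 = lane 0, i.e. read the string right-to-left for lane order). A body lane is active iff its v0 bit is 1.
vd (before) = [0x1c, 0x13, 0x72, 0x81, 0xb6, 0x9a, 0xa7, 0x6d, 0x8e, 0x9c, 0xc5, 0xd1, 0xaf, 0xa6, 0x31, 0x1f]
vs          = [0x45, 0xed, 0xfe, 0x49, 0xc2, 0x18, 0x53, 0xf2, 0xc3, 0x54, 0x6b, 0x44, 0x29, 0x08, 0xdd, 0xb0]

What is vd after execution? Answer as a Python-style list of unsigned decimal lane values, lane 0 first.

vd = [18446744073709551575, 18446744073709551615, 18446744073709551476, 56, 18446744073709551615, 130, 84, 18446744073709551615, 18446744073709551563, 18446744073709551615, 90, 141, 134, 166, 49, 31]

VLMAX = (256 × 4) / 64 = 16 lanes
vl ← min(13, 16) = 13
  i=0: sub(0x1c,0x45) → 18446744073709551575
  i=1: mask-off/ones → 18446744073709551615
  i=2: sub(0x72,0xfe) → 18446744073709551476
  i=3: sub(0x81,0x49) → 56
  i=4: mask-off/ones → 18446744073709551615
  i=5: sub(0x9a,0x18) → 130
  i=6: sub(0xa7,0x53) → 84
  i=7: mask-off/ones → 18446744073709551615
  i=8: sub(0x8e,0xc3) → 18446744073709551563
  i=9: mask-off/ones → 18446744073709551615
  i=10: sub(0xc5,0x6b) → 90
  i=11: sub(0xd1,0x44) → 141
  i=12: sub(0xaf,0x29) → 134
  i=13: tail/keep → 166
  i=14: tail/keep → 49
  i=15: tail/keep → 31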